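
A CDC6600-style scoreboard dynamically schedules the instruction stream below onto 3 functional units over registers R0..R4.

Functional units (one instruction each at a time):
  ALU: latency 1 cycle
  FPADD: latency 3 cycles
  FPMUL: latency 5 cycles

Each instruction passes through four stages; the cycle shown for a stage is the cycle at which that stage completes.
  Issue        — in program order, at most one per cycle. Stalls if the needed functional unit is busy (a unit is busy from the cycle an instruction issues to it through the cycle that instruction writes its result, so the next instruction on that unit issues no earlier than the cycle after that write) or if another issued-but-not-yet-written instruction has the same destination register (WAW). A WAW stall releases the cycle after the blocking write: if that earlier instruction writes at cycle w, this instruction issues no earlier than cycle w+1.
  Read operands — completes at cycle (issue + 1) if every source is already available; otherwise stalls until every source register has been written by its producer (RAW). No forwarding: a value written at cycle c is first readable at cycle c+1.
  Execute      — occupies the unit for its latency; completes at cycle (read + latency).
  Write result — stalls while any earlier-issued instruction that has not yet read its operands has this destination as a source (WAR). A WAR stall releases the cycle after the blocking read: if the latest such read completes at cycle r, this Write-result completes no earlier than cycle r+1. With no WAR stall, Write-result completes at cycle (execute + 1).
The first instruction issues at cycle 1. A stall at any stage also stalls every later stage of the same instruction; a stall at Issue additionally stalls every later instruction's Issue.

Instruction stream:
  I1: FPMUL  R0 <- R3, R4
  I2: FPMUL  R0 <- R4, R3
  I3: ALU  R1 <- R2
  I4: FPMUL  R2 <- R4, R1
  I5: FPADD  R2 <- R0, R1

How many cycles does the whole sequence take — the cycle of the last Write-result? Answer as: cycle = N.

  I1 | 1 | 2 | 7 | 8
  I2 | 9 | 10 | 15 | 16   struct: FPMUL busy until I1 writes@8
  I3 | 10 | 11 | 12 | 13
  I4 | 17 | 18 | 23 | 24   struct: FPMUL busy until I2 writes@16
  I5 | 25 | 26 | 29 | 30   WAW R2: wait I4 write@24

cycle = 30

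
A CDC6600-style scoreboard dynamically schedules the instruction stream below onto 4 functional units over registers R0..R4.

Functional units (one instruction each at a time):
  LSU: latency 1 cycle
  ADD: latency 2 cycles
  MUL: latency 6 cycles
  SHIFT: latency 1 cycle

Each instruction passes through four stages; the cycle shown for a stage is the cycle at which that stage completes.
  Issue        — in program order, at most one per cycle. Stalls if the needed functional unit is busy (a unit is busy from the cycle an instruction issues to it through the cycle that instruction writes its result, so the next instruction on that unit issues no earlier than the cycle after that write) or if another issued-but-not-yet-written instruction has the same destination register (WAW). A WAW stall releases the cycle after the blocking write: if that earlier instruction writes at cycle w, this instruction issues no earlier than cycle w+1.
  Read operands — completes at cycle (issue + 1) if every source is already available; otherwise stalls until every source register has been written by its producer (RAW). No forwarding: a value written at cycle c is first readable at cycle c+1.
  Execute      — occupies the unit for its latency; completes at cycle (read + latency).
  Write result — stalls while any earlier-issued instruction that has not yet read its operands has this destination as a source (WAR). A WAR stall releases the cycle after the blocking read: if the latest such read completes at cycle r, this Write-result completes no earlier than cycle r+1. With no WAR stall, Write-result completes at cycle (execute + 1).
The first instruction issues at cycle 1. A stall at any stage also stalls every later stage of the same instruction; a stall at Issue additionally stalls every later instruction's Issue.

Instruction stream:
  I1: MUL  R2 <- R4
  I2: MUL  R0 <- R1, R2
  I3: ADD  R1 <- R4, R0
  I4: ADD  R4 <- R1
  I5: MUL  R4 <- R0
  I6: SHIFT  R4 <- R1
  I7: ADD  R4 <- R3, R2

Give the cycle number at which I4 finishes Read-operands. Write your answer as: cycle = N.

c1: I1 issues→MUL
c2: I1 reads
c8: I1 exec-done
c9: I1 writes R2
c10: I2 issues→MUL
c11: I2 reads · I3 issues→ADD
c17: I2 exec-done
c18: I2 writes R0
c19: I3 reads
c21: I3 exec-done
c22: I3 writes R1
c23: I4 issues→ADD
c24: I4 reads
c26: I4 exec-done
c27: I4 writes R4
c28: I5 issues→MUL
c29: I5 reads
c35: I5 exec-done
c36: I5 writes R4
c37: I6 issues→SHIFT
c38: I6 reads
c39: I6 exec-done
c40: I6 writes R4
c41: I7 issues→ADD
c42: I7 reads
c44: I7 exec-done
c45: I7 writes R4

cycle = 24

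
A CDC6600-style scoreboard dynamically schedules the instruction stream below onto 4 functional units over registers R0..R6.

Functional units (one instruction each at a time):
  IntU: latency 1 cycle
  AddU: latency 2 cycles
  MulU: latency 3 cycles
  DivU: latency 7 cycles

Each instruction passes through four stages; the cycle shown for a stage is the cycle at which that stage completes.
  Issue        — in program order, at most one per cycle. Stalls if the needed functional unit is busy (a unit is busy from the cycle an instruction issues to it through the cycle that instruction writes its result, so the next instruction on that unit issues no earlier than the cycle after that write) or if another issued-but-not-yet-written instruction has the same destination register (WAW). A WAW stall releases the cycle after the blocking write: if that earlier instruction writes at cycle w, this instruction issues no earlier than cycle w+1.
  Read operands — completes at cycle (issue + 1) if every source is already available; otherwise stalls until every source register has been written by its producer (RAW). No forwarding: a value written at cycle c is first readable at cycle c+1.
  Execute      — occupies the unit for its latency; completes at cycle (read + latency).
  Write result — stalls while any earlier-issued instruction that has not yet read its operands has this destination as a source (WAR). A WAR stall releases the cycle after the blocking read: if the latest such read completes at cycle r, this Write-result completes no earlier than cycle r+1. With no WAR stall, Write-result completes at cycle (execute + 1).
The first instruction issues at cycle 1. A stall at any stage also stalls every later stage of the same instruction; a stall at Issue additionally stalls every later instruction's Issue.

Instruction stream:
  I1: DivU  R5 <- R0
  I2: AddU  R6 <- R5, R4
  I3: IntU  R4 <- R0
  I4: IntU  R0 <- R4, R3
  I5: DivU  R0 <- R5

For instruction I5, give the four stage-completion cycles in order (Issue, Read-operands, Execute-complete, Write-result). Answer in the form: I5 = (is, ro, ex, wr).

c1: I1 dispatched to DivU
c2: I1 operands ready | I2 dispatched to AddU
c3: I3 dispatched to IntU
c4: I3 operands ready
c5: I3 complete
c9: I1 complete
c10: R5←I1
c11: I2 operands ready
c12: R4←I3
c13: I2 complete | I4 dispatched to IntU
c14: R6←I2 | I4 operands ready
c15: I4 complete
c16: R0←I4
c17: I5 dispatched to DivU
c18: I5 operands ready
c25: I5 complete
c26: R0←I5

I5 = (17, 18, 25, 26)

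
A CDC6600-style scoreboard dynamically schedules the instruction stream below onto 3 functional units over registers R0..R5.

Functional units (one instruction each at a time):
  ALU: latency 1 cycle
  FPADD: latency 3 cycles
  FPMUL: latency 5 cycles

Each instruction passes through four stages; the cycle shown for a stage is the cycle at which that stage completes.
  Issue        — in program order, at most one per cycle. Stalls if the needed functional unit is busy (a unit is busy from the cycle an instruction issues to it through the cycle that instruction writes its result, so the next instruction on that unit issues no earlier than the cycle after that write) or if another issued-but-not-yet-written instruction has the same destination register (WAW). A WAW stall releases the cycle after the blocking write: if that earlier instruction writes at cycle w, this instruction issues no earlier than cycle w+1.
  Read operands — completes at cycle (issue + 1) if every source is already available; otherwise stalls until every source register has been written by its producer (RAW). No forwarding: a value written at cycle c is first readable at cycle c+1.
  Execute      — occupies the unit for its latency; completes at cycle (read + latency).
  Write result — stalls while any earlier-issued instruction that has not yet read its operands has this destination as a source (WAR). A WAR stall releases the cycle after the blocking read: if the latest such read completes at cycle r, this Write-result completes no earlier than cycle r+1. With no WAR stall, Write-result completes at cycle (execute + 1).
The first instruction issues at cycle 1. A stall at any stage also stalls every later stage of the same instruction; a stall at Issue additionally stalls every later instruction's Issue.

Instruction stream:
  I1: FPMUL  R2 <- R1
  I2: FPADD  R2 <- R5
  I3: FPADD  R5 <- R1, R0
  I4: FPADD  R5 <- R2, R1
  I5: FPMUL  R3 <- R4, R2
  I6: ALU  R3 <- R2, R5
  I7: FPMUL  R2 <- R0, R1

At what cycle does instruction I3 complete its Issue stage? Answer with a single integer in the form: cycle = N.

cycle = 15

c1: issue I1 (FPMUL)
c2: I1 read-ops
c7: I1 finished on FPMUL
c8: I1→R2
c9: issue I2 (FPADD)
c10: I2 read-ops
c13: I2 finished on FPADD
c14: I2→R2
c15: issue I3 (FPADD)
c16: I3 read-ops
c19: I3 finished on FPADD
c20: I3→R5
c21: issue I4 (FPADD)
c22: I4 read-ops · issue I5 (FPMUL)
c23: I5 read-ops
c25: I4 finished on FPADD
c26: I4→R5
c28: I5 finished on FPMUL
c29: I5→R3
c30: issue I6 (ALU)
c31: I6 read-ops · issue I7 (FPMUL)
c32: I6 finished on ALU · I7 read-ops
c33: I6→R3
c37: I7 finished on FPMUL
c38: I7→R2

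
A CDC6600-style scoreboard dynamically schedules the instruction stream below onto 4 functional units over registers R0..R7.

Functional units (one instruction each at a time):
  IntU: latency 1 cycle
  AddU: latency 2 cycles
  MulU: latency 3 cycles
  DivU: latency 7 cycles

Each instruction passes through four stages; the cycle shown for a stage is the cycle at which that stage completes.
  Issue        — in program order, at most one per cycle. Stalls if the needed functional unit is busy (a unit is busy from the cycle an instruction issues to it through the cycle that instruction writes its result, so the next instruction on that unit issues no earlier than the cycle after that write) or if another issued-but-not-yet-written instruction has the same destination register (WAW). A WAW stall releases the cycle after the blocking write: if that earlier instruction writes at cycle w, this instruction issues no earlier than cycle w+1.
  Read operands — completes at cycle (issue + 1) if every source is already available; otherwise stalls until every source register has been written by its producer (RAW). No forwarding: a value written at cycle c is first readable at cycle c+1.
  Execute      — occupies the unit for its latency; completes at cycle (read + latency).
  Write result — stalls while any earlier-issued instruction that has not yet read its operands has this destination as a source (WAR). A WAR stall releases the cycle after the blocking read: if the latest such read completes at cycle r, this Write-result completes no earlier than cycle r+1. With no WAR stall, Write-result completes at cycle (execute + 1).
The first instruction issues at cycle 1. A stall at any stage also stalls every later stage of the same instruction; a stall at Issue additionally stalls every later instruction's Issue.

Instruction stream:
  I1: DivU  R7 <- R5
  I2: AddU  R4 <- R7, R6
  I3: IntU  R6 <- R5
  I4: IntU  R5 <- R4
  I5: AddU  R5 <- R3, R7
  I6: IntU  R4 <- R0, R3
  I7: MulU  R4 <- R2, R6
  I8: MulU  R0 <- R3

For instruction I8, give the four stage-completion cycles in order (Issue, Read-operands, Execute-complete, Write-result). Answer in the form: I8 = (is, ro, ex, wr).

I8 = (29, 30, 33, 34)

I1: IS=1 RO=2 EX=9 WR=10
I2: IS=2 RO=11 EX=13 WR=14  [RAW R7: wait I1 write@10]
I3: IS=3 RO=4 EX=5 WR=12  [WAR R6: wait I2 read@11]
I4: IS=13 RO=15 EX=16 WR=17  [struct: IntU busy until I3 writes@12; RAW R4: wait I2 write@14]
I5: IS=18 RO=19 EX=21 WR=22  [WAW R5: wait I4 write@17]
I6: IS=19 RO=20 EX=21 WR=22
I7: IS=23 RO=24 EX=27 WR=28  [WAW R4: wait I6 write@22]
I8: IS=29 RO=30 EX=33 WR=34  [struct: MulU busy until I7 writes@28]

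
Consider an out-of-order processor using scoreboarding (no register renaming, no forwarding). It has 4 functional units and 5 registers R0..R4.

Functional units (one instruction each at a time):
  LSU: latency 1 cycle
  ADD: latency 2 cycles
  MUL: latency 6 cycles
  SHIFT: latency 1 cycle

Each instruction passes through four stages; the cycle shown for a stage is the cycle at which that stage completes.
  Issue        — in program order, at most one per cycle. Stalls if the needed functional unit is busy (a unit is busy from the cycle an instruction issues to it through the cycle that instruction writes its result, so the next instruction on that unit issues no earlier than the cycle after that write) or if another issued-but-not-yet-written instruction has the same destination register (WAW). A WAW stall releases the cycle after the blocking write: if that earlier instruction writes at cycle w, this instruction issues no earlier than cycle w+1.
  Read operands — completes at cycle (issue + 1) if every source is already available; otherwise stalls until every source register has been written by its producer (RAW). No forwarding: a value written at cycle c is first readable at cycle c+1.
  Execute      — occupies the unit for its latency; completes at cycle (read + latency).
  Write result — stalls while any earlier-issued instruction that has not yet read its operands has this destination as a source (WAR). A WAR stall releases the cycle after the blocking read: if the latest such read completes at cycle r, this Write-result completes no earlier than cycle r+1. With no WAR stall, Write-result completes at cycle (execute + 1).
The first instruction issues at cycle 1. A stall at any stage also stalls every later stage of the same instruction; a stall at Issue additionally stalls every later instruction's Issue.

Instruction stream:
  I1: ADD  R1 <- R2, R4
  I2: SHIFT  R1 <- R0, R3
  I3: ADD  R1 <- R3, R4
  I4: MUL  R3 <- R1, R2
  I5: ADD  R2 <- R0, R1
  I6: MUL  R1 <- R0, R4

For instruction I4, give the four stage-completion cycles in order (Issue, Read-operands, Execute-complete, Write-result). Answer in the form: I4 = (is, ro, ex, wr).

[I1] 1/2/4/5
[I2] 6/7/8/9  (WAW R1: wait I1 write@5)
[I3] 10/11/13/14  (WAW R1: wait I2 write@9)
[I4] 11/15/21/22  (RAW R1: wait I3 write@14)
[I5] 15/16/18/19  (struct: ADD busy until I3 writes@14)
[I6] 23/24/30/31  (struct: MUL busy until I4 writes@22)

I4 = (11, 15, 21, 22)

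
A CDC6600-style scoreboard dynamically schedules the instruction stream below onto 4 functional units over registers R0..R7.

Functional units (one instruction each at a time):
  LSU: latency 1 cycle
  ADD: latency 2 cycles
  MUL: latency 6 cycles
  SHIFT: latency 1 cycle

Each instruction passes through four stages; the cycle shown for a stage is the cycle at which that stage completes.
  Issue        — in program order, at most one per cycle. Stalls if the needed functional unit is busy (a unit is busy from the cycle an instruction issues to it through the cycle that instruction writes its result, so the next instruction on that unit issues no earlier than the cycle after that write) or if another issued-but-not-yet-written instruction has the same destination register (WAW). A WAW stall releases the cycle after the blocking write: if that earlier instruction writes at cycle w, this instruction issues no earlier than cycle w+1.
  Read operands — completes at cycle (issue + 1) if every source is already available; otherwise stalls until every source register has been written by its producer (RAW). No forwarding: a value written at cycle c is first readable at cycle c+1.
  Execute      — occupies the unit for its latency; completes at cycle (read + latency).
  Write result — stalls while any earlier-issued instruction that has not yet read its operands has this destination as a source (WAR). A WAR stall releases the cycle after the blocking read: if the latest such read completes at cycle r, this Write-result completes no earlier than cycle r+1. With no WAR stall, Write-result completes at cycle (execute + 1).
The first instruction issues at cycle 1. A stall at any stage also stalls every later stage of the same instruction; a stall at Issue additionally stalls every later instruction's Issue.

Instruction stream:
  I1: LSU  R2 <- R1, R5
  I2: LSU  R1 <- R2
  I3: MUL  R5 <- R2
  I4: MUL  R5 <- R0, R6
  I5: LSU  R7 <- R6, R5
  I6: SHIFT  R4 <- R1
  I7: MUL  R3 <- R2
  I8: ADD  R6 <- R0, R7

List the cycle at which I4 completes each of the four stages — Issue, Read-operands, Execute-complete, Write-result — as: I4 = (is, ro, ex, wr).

t=1  issue I1 (LSU)
t=2  I1 read-ops
t=3  I1 finished on LSU
t=4  I1→R2
t=5  issue I2 (LSU)
t=6  I2 read-ops · issue I3 (MUL)
t=7  I2 finished on LSU · I3 read-ops
t=8  I2→R1
t=13  I3 finished on MUL
t=14  I3→R5
t=15  issue I4 (MUL)
t=16  I4 read-ops · issue I5 (LSU)
t=17  issue I6 (SHIFT)
t=18  I6 read-ops
t=19  I6 finished on SHIFT
t=20  I6→R4
t=22  I4 finished on MUL
t=23  I4→R5
t=24  I5 read-ops · issue I7 (MUL)
t=25  I5 finished on LSU · I7 read-ops · issue I8 (ADD)
t=26  I5→R7
t=27  I8 read-ops
t=29  I8 finished on ADD
t=30  I8→R6
t=31  I7 finished on MUL
t=32  I7→R3

I4 = (15, 16, 22, 23)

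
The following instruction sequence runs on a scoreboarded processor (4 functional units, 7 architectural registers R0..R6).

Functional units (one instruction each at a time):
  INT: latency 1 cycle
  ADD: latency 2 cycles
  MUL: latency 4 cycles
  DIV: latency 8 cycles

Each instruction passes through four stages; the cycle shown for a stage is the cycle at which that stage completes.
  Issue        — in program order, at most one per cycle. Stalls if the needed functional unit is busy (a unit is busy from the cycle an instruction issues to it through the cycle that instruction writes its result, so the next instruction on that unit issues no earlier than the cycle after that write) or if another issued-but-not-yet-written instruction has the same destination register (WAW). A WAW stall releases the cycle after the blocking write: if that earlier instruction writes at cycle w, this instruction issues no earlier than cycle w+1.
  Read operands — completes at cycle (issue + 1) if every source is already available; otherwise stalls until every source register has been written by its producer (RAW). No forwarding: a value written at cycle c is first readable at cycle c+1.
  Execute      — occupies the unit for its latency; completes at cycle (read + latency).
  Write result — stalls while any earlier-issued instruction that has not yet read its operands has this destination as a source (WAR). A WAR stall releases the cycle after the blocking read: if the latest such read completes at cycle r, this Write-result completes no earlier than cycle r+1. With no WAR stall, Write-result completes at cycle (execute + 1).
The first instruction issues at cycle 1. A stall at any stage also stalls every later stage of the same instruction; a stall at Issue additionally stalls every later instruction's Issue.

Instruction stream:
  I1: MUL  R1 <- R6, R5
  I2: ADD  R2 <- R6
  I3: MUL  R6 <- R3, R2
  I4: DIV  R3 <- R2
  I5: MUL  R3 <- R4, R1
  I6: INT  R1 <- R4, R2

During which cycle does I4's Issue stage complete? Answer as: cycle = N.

I1 -> (1, 2, 6, 7)
I2 -> (2, 3, 5, 6)
I3 -> (8, 9, 13, 14)  // struct: MUL busy until I1 writes@7
I4 -> (9, 10, 18, 19)
I5 -> (20, 21, 25, 26)  // WAW R3: wait I4 write@19
I6 -> (21, 22, 23, 24)

cycle = 9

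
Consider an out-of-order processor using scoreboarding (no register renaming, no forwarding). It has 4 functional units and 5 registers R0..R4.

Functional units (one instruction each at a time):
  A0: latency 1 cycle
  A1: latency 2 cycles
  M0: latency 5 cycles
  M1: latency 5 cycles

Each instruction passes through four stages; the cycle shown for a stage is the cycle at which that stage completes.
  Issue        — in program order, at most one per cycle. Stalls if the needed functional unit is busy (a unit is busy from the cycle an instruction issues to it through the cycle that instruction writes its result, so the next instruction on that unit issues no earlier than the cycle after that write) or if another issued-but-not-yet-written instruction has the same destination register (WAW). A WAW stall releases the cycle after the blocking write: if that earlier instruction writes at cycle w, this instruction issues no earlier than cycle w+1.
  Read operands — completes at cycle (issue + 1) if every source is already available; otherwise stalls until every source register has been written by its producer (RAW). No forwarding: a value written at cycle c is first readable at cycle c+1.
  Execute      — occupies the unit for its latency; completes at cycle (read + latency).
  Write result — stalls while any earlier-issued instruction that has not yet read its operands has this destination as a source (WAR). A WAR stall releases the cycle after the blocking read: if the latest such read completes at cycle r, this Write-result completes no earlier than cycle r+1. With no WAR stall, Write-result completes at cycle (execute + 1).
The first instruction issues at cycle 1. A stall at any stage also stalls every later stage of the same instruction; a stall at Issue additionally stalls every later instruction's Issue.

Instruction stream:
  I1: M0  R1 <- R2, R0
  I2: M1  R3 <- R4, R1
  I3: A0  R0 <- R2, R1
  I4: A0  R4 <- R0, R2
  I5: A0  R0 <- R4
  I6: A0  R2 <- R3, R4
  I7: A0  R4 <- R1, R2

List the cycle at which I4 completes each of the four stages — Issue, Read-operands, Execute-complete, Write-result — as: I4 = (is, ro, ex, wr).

t=1  issue I1 (M0)
t=2  I1 read-ops · issue I2 (M1)
t=3  issue I3 (A0)
t=7  I1 finished on M0
t=8  I1→R1
t=9  I2 read-ops · I3 read-ops
t=10  I3 finished on A0
t=11  I3→R0
t=12  issue I4 (A0)
t=13  I4 read-ops
t=14  I2 finished on M1 · I4 finished on A0
t=15  I2→R3 · I4→R4
t=16  issue I5 (A0)
t=17  I5 read-ops
t=18  I5 finished on A0
t=19  I5→R0
t=20  issue I6 (A0)
t=21  I6 read-ops
t=22  I6 finished on A0
t=23  I6→R2
t=24  issue I7 (A0)
t=25  I7 read-ops
t=26  I7 finished on A0
t=27  I7→R4

I4 = (12, 13, 14, 15)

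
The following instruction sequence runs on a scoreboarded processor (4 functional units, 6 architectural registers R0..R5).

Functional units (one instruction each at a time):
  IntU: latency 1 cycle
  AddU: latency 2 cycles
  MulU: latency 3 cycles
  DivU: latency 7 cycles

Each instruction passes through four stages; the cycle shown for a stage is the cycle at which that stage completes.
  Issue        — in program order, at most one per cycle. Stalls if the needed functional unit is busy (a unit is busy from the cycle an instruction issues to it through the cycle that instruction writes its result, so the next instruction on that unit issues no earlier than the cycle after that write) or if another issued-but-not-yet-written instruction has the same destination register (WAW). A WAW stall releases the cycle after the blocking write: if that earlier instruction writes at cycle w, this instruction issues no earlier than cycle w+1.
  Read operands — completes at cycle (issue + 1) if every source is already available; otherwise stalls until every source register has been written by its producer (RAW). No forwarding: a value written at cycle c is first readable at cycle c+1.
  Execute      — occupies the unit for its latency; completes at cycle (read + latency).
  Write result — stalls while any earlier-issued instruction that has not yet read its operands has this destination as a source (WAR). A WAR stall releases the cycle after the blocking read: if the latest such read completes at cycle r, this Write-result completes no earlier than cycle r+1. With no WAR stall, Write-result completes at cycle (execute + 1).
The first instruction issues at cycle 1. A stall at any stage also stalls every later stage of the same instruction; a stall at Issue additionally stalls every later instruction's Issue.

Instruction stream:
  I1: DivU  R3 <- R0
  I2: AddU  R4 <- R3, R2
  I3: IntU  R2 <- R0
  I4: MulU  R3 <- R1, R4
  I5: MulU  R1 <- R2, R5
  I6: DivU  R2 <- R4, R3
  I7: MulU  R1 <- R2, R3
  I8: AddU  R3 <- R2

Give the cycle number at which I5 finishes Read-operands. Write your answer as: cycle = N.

t=1  I1→DivU
t=2  I1 RO, I2→AddU
t=3  I3→IntU
t=4  I3 RO
t=5  I3 EX
t=9  I1 EX
t=10  I1 WR R3
t=11  I2 RO, I4→MulU
t=12  I3 WR R2
t=13  I2 EX
t=14  I2 WR R4
t=15  I4 RO
t=18  I4 EX
t=19  I4 WR R3
t=20  I5→MulU
t=21  I5 RO, I6→DivU
t=22  I6 RO
t=24  I5 EX
t=25  I5 WR R1
t=26  I7→MulU
t=27  I8→AddU
t=29  I6 EX
t=30  I6 WR R2
t=31  I7 RO, I8 RO
t=33  I8 EX
t=34  I7 EX, I8 WR R3
t=35  I7 WR R1

cycle = 21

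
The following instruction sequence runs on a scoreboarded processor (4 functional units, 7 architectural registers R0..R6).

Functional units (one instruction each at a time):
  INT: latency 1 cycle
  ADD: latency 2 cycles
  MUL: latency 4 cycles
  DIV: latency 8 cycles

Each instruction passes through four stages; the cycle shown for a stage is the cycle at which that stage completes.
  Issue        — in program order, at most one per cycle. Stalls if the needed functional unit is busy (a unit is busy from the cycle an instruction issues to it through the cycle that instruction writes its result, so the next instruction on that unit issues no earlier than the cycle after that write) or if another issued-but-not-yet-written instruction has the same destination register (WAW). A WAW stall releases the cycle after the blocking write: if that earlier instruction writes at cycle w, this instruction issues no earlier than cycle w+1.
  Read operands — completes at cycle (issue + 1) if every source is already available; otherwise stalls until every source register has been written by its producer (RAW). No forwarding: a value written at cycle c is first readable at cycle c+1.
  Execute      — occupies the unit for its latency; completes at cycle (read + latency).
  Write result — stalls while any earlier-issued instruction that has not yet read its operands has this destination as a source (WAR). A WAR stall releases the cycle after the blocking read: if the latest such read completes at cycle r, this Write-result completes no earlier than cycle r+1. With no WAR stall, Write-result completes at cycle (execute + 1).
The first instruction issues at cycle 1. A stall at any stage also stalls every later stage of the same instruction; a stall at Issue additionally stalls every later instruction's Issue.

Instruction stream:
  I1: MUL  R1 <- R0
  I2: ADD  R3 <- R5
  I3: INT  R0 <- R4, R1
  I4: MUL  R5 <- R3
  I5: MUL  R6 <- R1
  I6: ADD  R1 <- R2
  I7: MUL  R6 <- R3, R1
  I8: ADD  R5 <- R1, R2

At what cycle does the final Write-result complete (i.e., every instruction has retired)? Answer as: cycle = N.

cycle = 28

cycle 1: I1→MUL
cycle 2: I1 RO, I2→ADD
cycle 3: I2 RO, I3→INT
cycle 5: I2 EX
cycle 6: I1 EX, I2 WR R3
cycle 7: I1 WR R1
cycle 8: I3 RO, I4→MUL
cycle 9: I3 EX, I4 RO
cycle 10: I3 WR R0
cycle 13: I4 EX
cycle 14: I4 WR R5
cycle 15: I5→MUL
cycle 16: I5 RO, I6→ADD
cycle 17: I6 RO
cycle 19: I6 EX
cycle 20: I5 EX, I6 WR R1
cycle 21: I5 WR R6
cycle 22: I7→MUL
cycle 23: I7 RO, I8→ADD
cycle 24: I8 RO
cycle 26: I8 EX
cycle 27: I7 EX, I8 WR R5
cycle 28: I7 WR R6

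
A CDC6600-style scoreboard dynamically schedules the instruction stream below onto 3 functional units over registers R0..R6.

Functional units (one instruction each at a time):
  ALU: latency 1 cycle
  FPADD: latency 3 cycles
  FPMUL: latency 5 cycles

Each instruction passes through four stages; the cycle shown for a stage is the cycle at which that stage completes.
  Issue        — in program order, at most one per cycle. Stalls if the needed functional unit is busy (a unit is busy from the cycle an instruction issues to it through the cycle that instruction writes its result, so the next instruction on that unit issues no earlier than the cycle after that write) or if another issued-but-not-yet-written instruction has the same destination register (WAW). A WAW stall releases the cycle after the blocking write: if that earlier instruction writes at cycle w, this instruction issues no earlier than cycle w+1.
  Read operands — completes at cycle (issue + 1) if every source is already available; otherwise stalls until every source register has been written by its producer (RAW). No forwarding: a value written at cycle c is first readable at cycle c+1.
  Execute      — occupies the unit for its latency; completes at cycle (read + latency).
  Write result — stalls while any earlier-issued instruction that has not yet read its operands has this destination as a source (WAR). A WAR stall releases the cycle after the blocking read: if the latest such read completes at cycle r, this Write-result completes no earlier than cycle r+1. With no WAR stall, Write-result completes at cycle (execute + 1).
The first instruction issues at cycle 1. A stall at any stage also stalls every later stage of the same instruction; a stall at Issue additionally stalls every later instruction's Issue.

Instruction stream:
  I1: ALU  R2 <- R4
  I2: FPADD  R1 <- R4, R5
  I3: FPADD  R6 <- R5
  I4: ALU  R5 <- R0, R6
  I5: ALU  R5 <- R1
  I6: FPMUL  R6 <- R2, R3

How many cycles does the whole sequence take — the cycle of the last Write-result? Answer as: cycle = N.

cycle = 25

[I1] 1/2/3/4
[I2] 2/3/6/7
[I3] 8/9/12/13  (struct: FPADD busy until I2 writes@7)
[I4] 9/14/15/16  (RAW R6: wait I3 write@13)
[I5] 17/18/19/20  (struct: ALU busy until I4 writes@16)
[I6] 18/19/24/25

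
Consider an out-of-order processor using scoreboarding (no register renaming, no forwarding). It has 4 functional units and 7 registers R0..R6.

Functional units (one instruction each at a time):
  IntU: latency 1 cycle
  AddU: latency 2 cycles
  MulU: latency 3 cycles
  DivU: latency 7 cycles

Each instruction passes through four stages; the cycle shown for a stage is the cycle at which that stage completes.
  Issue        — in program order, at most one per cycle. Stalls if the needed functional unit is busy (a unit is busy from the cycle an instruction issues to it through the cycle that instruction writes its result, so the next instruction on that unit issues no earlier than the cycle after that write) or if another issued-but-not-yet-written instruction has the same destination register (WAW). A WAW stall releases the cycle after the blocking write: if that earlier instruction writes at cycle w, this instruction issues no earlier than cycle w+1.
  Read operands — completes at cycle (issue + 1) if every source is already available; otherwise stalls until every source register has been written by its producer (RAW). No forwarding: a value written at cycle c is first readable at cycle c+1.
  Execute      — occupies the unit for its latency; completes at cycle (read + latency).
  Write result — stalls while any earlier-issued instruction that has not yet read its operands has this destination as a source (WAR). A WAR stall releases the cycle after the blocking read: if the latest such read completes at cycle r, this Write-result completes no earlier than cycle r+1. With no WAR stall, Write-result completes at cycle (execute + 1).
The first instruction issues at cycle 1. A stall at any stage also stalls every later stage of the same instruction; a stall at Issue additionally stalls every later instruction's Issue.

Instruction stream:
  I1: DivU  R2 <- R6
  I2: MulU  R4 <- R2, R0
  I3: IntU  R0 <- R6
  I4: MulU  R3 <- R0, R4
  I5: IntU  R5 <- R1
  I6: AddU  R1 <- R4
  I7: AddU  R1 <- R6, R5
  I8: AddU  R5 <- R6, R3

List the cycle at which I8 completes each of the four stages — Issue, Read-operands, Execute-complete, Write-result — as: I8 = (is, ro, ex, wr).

I8 = (28, 29, 31, 32)

I1: IS=1 RO=2 EX=9 WR=10
I2: IS=2 RO=11 EX=14 WR=15  [RAW R2: wait I1 write@10]
I3: IS=3 RO=4 EX=5 WR=12  [WAR R0: wait I2 read@11]
I4: IS=16 RO=17 EX=20 WR=21  [struct: MulU busy until I2 writes@15]
I5: IS=17 RO=18 EX=19 WR=20
I6: IS=18 RO=19 EX=21 WR=22
I7: IS=23 RO=24 EX=26 WR=27  [struct: AddU busy until I6 writes@22]
I8: IS=28 RO=29 EX=31 WR=32  [struct: AddU busy until I7 writes@27]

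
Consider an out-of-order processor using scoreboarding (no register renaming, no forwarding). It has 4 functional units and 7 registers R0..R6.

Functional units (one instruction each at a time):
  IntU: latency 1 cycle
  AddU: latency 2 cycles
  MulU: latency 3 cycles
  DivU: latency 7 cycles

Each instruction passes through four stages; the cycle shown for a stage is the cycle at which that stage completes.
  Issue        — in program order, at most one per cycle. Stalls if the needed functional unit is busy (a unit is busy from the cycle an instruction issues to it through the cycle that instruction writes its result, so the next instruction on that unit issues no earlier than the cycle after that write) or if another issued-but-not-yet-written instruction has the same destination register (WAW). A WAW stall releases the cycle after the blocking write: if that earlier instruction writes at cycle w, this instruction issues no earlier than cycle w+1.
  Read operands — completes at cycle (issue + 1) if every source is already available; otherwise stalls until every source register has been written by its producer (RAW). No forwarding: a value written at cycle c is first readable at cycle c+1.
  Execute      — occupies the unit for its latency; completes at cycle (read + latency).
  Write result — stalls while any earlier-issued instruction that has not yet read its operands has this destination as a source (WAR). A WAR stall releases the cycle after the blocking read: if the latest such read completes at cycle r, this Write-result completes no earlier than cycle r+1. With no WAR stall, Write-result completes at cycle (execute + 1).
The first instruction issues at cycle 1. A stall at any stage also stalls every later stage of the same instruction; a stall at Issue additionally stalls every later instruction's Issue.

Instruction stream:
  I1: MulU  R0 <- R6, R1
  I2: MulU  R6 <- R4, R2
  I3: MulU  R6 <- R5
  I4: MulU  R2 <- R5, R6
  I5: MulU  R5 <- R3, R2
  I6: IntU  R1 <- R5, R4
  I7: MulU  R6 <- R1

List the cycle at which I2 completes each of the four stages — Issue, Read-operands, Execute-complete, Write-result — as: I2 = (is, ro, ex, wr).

I2 = (7, 8, 11, 12)

1) issue 1, read 2, done 5, write 6
2) issue 7, read 8, done 11, write 12  <struct: MulU busy until I1 writes@6>
3) issue 13, read 14, done 17, write 18  <struct: MulU busy until I2 writes@12>
4) issue 19, read 20, done 23, write 24  <struct: MulU busy until I3 writes@18>
5) issue 25, read 26, done 29, write 30  <struct: MulU busy until I4 writes@24>
6) issue 26, read 31, done 32, write 33  <RAW R5: wait I5 write@30>
7) issue 31, read 34, done 37, write 38  <struct: MulU busy until I5 writes@30 / RAW R1: wait I6 write@33>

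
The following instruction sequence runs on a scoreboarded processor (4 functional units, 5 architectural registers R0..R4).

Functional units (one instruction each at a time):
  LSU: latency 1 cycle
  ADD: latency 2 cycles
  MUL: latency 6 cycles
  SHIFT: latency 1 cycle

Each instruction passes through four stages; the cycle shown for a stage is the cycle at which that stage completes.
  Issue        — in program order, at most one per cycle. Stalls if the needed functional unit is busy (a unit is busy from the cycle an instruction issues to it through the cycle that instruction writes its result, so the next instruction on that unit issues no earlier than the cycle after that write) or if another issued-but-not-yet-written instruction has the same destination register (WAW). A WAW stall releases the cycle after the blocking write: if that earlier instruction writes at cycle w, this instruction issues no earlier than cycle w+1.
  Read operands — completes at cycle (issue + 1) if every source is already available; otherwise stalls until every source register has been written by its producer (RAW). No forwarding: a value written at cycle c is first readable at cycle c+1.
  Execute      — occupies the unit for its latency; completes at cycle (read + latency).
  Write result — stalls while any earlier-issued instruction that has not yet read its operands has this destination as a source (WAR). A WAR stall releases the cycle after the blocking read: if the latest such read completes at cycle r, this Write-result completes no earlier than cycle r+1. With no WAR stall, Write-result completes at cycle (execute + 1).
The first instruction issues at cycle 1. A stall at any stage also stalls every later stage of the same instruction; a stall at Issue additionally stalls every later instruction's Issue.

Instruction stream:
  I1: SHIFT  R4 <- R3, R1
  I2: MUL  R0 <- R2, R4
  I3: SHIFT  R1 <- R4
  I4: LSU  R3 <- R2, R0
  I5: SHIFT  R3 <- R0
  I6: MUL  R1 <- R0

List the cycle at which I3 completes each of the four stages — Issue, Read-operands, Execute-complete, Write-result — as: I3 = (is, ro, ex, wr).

I3 = (5, 6, 7, 8)

c1: I1→SHIFT
c2: I1 RO; I2→MUL
c3: I1 EX
c4: I1 WR R4
c5: I2 RO; I3→SHIFT
c6: I3 RO; I4→LSU
c7: I3 EX
c8: I3 WR R1
c11: I2 EX
c12: I2 WR R0
c13: I4 RO
c14: I4 EX
c15: I4 WR R3
c16: I5→SHIFT
c17: I5 RO; I6→MUL
c18: I5 EX; I6 RO
c19: I5 WR R3
c24: I6 EX
c25: I6 WR R1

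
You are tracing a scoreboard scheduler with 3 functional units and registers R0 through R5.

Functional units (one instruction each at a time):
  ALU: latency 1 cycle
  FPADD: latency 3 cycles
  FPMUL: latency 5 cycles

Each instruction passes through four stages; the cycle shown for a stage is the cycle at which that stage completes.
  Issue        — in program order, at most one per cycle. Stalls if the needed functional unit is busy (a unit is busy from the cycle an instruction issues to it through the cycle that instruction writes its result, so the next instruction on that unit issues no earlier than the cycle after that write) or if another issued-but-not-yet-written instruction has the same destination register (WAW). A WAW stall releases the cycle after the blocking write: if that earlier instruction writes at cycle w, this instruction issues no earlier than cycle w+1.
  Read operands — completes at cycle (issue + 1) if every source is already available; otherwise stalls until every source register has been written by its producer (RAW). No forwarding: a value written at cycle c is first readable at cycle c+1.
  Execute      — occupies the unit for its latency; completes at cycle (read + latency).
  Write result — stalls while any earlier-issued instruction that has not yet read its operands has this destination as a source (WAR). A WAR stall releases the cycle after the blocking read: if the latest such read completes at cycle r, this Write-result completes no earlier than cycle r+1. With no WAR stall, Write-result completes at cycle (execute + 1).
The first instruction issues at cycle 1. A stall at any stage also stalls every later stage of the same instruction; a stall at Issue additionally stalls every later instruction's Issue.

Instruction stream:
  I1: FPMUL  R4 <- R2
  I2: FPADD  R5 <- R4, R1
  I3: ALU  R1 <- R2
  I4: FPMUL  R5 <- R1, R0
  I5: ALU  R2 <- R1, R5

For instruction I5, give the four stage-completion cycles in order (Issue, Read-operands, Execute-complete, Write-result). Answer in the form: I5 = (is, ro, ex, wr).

I1: IS=1 RO=2 EX=7 WR=8
I2: IS=2 RO=9 EX=12 WR=13  [RAW R4: wait I1 write@8]
I3: IS=3 RO=4 EX=5 WR=10  [WAR R1: wait I2 read@9]
I4: IS=14 RO=15 EX=20 WR=21  [WAW R5: wait I2 write@13]
I5: IS=15 RO=22 EX=23 WR=24  [RAW R5: wait I4 write@21]

I5 = (15, 22, 23, 24)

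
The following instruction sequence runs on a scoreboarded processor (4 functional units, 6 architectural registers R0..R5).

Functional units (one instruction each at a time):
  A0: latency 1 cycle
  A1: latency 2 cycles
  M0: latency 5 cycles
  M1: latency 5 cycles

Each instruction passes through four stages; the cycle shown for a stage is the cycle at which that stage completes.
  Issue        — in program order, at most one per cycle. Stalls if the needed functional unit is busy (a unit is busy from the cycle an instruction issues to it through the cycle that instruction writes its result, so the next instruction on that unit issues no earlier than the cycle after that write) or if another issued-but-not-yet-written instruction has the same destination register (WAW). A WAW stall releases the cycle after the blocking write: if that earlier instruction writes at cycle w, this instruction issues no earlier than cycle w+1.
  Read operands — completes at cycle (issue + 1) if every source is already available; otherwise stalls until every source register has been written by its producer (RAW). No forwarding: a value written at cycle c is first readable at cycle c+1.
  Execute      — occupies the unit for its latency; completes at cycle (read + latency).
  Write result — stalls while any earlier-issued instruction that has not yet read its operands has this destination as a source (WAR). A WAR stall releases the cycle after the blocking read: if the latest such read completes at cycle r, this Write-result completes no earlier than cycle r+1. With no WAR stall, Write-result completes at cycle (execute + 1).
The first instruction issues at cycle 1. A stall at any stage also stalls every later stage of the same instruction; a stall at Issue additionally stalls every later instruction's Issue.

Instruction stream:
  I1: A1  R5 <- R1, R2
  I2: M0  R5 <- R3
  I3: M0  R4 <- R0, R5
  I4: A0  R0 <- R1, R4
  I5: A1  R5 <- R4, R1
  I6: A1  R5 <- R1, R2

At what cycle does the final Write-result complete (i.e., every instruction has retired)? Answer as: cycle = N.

I1: IS=1 RO=2 EX=4 WR=5
I2: IS=6 RO=7 EX=12 WR=13  [WAW R5: wait I1 write@5]
I3: IS=14 RO=15 EX=20 WR=21  [struct: M0 busy until I2 writes@13]
I4: IS=15 RO=22 EX=23 WR=24  [RAW R4: wait I3 write@21]
I5: IS=16 RO=22 EX=24 WR=25  [RAW R4: wait I3 write@21]
I6: IS=26 RO=27 EX=29 WR=30  [struct: A1 busy until I5 writes@25]

cycle = 30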